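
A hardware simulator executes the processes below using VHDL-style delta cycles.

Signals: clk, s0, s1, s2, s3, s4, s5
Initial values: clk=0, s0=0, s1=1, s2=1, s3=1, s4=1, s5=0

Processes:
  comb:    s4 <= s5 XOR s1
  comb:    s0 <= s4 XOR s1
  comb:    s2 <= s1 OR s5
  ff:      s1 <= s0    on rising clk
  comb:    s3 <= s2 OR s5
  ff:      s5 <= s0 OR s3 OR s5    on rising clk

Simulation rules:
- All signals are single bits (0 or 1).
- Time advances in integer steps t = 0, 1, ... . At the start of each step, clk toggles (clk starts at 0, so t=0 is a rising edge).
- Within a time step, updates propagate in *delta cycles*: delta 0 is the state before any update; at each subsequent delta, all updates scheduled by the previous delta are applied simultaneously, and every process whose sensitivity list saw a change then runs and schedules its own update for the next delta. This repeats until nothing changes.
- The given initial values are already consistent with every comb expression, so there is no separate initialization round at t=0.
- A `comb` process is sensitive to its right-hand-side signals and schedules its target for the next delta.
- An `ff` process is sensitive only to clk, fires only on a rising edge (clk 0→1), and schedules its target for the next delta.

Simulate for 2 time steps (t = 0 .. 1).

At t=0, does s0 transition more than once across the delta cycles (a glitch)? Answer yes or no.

t0.Δ0 s0=0 s1=1 s5=0 s4=1 clk=0 s3=1 s2=1
t0.Δ1 s0=0 s1=1 s5=0 s4=1 clk=1 s3=1 s2=1
t0.Δ2 s0=0 s1=0 s5=1 s4=1 clk=1 s3=1 s2=1
t0.Δ3 s0=1 s1=0 s5=1 s4=1 clk=1 s3=1 s2=1
t1.Δ0 s0=1 s1=0 s5=1 s4=1 clk=1 s3=1 s2=1
t1.Δ1 s0=1 s1=0 s5=1 s4=1 clk=0 s3=1 s2=1

no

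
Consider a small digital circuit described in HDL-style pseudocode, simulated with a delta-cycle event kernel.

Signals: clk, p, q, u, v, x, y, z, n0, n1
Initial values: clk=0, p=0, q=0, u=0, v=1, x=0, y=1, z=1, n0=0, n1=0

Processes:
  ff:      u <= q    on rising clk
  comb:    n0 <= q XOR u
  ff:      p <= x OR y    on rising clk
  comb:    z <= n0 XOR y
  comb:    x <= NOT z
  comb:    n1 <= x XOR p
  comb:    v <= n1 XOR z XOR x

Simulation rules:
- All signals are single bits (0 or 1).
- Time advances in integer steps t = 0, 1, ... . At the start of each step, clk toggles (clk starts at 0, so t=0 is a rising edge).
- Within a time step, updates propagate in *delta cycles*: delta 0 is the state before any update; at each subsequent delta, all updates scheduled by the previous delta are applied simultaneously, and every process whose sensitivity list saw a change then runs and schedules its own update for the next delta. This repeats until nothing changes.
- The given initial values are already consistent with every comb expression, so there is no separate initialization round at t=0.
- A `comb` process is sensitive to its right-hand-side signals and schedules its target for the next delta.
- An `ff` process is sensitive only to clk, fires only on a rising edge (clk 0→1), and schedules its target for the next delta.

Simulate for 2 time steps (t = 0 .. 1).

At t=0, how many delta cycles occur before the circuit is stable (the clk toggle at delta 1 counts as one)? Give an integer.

[bits: p,x,n1,v,u,q,y,n0,z,clk]
t=0: Δ0=0001001010 Δ1=0001001011 Δ2=1001001011 Δ3=1011001011 Δ4=1010001011 | 4Δ
t=1: Δ0=1010001011 Δ1=1010001010 | 1Δ

4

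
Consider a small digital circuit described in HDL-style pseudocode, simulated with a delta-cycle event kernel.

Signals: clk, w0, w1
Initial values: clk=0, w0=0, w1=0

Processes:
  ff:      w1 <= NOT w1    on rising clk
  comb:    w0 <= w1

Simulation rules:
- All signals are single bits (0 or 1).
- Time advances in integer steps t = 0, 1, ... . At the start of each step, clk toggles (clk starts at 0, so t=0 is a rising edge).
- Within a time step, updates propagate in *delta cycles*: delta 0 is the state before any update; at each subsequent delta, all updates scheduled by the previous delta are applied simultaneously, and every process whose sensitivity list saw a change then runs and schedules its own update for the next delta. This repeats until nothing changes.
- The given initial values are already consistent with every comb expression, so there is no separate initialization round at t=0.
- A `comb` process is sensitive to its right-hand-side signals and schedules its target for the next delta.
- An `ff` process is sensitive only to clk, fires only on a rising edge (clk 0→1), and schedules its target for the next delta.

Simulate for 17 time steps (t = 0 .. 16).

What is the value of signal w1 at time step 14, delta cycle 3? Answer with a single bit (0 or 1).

0

[bits: w1,clk,w0]
t=0: Δ0=000 Δ1=010 Δ2=110 Δ3=111 | 3Δ
t=1: Δ0=111 Δ1=101 | 1Δ
t=2: Δ0=101 Δ1=111 Δ2=011 Δ3=010 | 3Δ
t=3: Δ0=010 Δ1=000 | 1Δ
t=4: Δ0=000 Δ1=010 Δ2=110 Δ3=111 | 3Δ
t=5: Δ0=111 Δ1=101 | 1Δ
t=6: Δ0=101 Δ1=111 Δ2=011 Δ3=010 | 3Δ
t=7: Δ0=010 Δ1=000 | 1Δ
t=8: Δ0=000 Δ1=010 Δ2=110 Δ3=111 | 3Δ
t=9: Δ0=111 Δ1=101 | 1Δ
t=10: Δ0=101 Δ1=111 Δ2=011 Δ3=010 | 3Δ
t=11: Δ0=010 Δ1=000 | 1Δ
t=12: Δ0=000 Δ1=010 Δ2=110 Δ3=111 | 3Δ
t=13: Δ0=111 Δ1=101 | 1Δ
t=14: Δ0=101 Δ1=111 Δ2=011 Δ3=010 | 3Δ
t=15: Δ0=010 Δ1=000 | 1Δ
t=16: Δ0=000 Δ1=010 Δ2=110 Δ3=111 | 3Δ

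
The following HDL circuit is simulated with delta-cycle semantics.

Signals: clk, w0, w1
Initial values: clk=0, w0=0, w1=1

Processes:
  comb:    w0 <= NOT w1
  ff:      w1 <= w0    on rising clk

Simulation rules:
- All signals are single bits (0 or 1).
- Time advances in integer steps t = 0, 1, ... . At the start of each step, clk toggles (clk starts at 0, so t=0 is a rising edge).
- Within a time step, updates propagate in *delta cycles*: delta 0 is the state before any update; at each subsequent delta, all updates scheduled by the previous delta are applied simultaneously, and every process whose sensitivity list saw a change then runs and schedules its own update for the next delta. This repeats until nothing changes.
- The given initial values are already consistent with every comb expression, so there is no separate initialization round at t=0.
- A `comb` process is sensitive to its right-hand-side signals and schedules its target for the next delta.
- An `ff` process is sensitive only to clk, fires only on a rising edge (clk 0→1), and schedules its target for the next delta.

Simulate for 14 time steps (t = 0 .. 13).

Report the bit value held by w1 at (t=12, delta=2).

0

[bits: w1,w0,clk]
t=0: Δ0=100 Δ1=101 Δ2=001 Δ3=011 | 3Δ
t=1: Δ0=011 Δ1=010 | 1Δ
t=2: Δ0=010 Δ1=011 Δ2=111 Δ3=101 | 3Δ
t=3: Δ0=101 Δ1=100 | 1Δ
t=4: Δ0=100 Δ1=101 Δ2=001 Δ3=011 | 3Δ
t=5: Δ0=011 Δ1=010 | 1Δ
t=6: Δ0=010 Δ1=011 Δ2=111 Δ3=101 | 3Δ
t=7: Δ0=101 Δ1=100 | 1Δ
t=8: Δ0=100 Δ1=101 Δ2=001 Δ3=011 | 3Δ
t=9: Δ0=011 Δ1=010 | 1Δ
t=10: Δ0=010 Δ1=011 Δ2=111 Δ3=101 | 3Δ
t=11: Δ0=101 Δ1=100 | 1Δ
t=12: Δ0=100 Δ1=101 Δ2=001 Δ3=011 | 3Δ
t=13: Δ0=011 Δ1=010 | 1Δ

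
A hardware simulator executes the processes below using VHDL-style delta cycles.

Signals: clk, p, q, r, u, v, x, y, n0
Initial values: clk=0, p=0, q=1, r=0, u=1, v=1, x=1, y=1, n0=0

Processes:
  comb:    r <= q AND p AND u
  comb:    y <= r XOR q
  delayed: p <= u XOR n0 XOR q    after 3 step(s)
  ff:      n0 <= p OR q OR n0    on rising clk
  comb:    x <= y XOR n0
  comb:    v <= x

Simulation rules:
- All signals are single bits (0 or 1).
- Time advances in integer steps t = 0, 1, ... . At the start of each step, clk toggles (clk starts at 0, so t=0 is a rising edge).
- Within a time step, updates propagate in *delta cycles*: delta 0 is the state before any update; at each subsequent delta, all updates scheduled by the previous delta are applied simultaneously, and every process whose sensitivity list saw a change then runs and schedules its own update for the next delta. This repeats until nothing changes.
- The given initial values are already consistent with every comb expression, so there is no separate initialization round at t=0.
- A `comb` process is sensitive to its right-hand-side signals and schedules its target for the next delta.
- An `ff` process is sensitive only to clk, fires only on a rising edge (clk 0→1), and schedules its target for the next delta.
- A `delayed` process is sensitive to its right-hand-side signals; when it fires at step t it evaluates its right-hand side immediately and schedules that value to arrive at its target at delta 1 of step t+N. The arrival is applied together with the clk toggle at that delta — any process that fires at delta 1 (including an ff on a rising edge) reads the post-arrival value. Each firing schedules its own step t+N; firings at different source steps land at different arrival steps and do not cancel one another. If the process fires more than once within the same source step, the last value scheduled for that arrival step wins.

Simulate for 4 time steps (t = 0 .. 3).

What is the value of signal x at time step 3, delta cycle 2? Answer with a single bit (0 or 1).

0

t=0 Δ0: u=1 clk=0 r=0 q=1 x=1 v=1 p=0 y=1 n0=0
  Δ1: clk:0→1
  Δ2: n0:0→1
  Δ3: x:1→0
  Δ4: v:1→0
  (4Δ to stable)
t=1 Δ0: u=1 clk=1 r=0 q=1 x=0 v=0 p=0 y=1 n0=1
  Δ1: clk:1→0
  (1Δ to stable)
t=2 Δ0: u=1 clk=0 r=0 q=1 x=0 v=0 p=0 y=1 n0=1
  Δ1: clk:0→1
  (1Δ to stable)
t=3 Δ0: u=1 clk=1 r=0 q=1 x=0 v=0 p=0 y=1 n0=1
  Δ1: clk:1→0, p:0→1
  Δ2: r:0→1
  Δ3: y:1→0
  Δ4: x:0→1
  Δ5: v:0→1
  (5Δ to stable)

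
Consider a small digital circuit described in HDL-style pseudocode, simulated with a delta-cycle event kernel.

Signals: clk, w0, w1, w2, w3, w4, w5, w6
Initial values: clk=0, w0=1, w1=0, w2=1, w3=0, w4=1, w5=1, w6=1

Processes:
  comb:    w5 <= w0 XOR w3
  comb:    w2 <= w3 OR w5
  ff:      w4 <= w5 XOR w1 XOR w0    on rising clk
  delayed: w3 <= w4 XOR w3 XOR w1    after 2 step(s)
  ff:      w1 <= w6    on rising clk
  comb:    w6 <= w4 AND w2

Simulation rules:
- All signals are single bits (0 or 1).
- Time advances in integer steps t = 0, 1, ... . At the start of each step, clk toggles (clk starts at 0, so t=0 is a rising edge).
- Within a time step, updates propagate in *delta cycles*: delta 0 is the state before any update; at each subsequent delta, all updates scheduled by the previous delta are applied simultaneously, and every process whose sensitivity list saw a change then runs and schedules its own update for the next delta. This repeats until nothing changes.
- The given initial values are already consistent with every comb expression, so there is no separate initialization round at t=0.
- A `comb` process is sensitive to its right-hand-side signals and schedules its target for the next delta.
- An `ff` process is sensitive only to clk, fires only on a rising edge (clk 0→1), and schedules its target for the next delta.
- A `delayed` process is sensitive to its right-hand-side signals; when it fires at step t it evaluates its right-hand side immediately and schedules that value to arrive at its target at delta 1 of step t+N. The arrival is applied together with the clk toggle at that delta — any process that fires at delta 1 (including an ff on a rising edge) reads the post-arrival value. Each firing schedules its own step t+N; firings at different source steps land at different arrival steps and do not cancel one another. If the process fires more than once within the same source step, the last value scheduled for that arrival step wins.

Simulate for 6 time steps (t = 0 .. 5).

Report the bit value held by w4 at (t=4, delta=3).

1

t=0 Δ0: w1=0 w4=1 w0=1 w3=0 w6=1 w5=1 w2=1 clk=0
  Δ1: clk:0→1
  Δ2: w1:0→1, w4:1→0
  Δ3: w6:1→0
  (3Δ to stable)
t=1 Δ0: w1=1 w4=0 w0=1 w3=0 w6=0 w5=1 w2=1 clk=1
  Δ1: clk:1→0
  (1Δ to stable)
t=2 Δ0: w1=1 w4=0 w0=1 w3=0 w6=0 w5=1 w2=1 clk=0
  Δ1: w3:0→1, clk:0→1
  Δ2: w1:1→0, w4:0→1, w5:1→0
  Δ3: w6:0→1
  (3Δ to stable)
t=3 Δ0: w1=0 w4=1 w0=1 w3=1 w6=1 w5=0 w2=1 clk=1
  Δ1: clk:1→0
  (1Δ to stable)
t=4 Δ0: w1=0 w4=1 w0=1 w3=1 w6=1 w5=0 w2=1 clk=0
  Δ1: w3:1→0, clk:0→1
  Δ2: w1:0→1, w5:0→1, w2:1→0
  Δ3: w6:1→0, w2:0→1
  Δ4: w6:0→1
  (4Δ to stable)
t=5 Δ0: w1=1 w4=1 w0=1 w3=0 w6=1 w5=1 w2=1 clk=1
  Δ1: clk:1→0
  (1Δ to stable)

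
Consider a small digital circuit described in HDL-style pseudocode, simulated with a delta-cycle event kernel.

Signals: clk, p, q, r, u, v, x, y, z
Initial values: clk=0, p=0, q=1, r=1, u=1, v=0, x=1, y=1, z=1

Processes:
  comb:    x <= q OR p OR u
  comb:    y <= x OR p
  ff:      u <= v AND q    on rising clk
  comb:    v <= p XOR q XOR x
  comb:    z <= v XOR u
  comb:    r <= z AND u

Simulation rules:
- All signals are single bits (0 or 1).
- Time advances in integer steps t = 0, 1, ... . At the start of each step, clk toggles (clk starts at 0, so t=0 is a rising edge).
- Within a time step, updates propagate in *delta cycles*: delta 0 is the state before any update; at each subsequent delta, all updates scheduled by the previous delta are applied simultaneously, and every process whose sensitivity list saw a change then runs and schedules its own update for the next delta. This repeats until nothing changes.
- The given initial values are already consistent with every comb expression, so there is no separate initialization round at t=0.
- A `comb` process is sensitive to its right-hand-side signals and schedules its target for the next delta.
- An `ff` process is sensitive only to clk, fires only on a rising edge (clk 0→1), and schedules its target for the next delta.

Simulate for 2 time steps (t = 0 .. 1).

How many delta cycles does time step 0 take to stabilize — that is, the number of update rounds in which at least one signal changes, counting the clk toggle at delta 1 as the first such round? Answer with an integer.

[bits: z,y,v,u,clk,x,p,q,r]
t=0: Δ0=110101011 Δ1=110111011 Δ2=110011011 Δ3=010011010 | 3Δ
t=1: Δ0=010011010 Δ1=010001010 | 1Δ

3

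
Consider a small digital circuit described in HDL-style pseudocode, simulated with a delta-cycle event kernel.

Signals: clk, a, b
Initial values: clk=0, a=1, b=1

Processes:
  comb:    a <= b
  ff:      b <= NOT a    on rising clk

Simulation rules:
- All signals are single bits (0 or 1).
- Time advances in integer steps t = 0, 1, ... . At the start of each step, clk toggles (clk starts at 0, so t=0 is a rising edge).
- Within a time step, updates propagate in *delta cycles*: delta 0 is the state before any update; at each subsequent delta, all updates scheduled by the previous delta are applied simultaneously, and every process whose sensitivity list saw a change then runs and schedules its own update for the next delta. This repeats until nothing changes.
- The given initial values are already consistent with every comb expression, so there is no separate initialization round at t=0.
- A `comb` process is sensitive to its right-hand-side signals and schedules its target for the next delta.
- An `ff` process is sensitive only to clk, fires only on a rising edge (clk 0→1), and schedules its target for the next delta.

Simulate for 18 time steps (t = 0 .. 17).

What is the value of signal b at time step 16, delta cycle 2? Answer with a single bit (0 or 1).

t=0 Δ0: b=1 a=1 clk=0
  Δ1: clk:0→1
  Δ2: b:1→0
  Δ3: a:1→0
  (3Δ to stable)
t=1 Δ0: b=0 a=0 clk=1
  Δ1: clk:1→0
  (1Δ to stable)
t=2 Δ0: b=0 a=0 clk=0
  Δ1: clk:0→1
  Δ2: b:0→1
  Δ3: a:0→1
  (3Δ to stable)
t=3 Δ0: b=1 a=1 clk=1
  Δ1: clk:1→0
  (1Δ to stable)
t=4 Δ0: b=1 a=1 clk=0
  Δ1: clk:0→1
  Δ2: b:1→0
  Δ3: a:1→0
  (3Δ to stable)
t=5 Δ0: b=0 a=0 clk=1
  Δ1: clk:1→0
  (1Δ to stable)
t=6 Δ0: b=0 a=0 clk=0
  Δ1: clk:0→1
  Δ2: b:0→1
  Δ3: a:0→1
  (3Δ to stable)
t=7 Δ0: b=1 a=1 clk=1
  Δ1: clk:1→0
  (1Δ to stable)
t=8 Δ0: b=1 a=1 clk=0
  Δ1: clk:0→1
  Δ2: b:1→0
  Δ3: a:1→0
  (3Δ to stable)
t=9 Δ0: b=0 a=0 clk=1
  Δ1: clk:1→0
  (1Δ to stable)
t=10 Δ0: b=0 a=0 clk=0
  Δ1: clk:0→1
  Δ2: b:0→1
  Δ3: a:0→1
  (3Δ to stable)
t=11 Δ0: b=1 a=1 clk=1
  Δ1: clk:1→0
  (1Δ to stable)
t=12 Δ0: b=1 a=1 clk=0
  Δ1: clk:0→1
  Δ2: b:1→0
  Δ3: a:1→0
  (3Δ to stable)
t=13 Δ0: b=0 a=0 clk=1
  Δ1: clk:1→0
  (1Δ to stable)
t=14 Δ0: b=0 a=0 clk=0
  Δ1: clk:0→1
  Δ2: b:0→1
  Δ3: a:0→1
  (3Δ to stable)
t=15 Δ0: b=1 a=1 clk=1
  Δ1: clk:1→0
  (1Δ to stable)
t=16 Δ0: b=1 a=1 clk=0
  Δ1: clk:0→1
  Δ2: b:1→0
  Δ3: a:1→0
  (3Δ to stable)
t=17 Δ0: b=0 a=0 clk=1
  Δ1: clk:1→0
  (1Δ to stable)

0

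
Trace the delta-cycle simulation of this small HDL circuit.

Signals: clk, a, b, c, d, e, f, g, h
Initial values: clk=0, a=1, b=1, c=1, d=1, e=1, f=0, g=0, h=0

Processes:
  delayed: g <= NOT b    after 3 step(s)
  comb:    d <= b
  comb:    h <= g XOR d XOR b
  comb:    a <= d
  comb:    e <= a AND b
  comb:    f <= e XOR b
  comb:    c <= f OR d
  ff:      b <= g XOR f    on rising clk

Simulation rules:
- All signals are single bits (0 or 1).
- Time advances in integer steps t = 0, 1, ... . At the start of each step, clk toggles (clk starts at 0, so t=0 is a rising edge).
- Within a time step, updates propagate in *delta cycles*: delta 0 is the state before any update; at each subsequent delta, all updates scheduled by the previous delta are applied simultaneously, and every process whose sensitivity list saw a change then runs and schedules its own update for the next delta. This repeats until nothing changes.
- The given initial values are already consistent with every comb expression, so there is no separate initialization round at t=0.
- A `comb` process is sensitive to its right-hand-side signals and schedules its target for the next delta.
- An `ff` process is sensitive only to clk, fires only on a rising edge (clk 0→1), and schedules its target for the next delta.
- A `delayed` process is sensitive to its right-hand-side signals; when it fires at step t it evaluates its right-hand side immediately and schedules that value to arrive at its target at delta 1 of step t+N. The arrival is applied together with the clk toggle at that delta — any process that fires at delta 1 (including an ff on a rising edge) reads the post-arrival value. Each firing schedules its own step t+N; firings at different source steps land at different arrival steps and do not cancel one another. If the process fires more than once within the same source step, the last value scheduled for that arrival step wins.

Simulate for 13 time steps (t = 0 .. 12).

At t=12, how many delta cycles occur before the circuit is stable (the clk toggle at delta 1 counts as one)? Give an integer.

6

t0.Δ0 a=1 b=1 c=1 d=1 clk=0 h=0 g=0 f=0 e=1
t0.Δ1 a=1 b=1 c=1 d=1 clk=1 h=0 g=0 f=0 e=1
t0.Δ2 a=1 b=0 c=1 d=1 clk=1 h=0 g=0 f=0 e=1
t0.Δ3 a=1 b=0 c=1 d=0 clk=1 h=1 g=0 f=1 e=0
t0.Δ4 a=0 b=0 c=1 d=0 clk=1 h=0 g=0 f=0 e=0
t0.Δ5 a=0 b=0 c=0 d=0 clk=1 h=0 g=0 f=0 e=0
t1.Δ0 a=0 b=0 c=0 d=0 clk=1 h=0 g=0 f=0 e=0
t1.Δ1 a=0 b=0 c=0 d=0 clk=0 h=0 g=0 f=0 e=0
t2.Δ0 a=0 b=0 c=0 d=0 clk=0 h=0 g=0 f=0 e=0
t2.Δ1 a=0 b=0 c=0 d=0 clk=1 h=0 g=0 f=0 e=0
t3.Δ0 a=0 b=0 c=0 d=0 clk=1 h=0 g=0 f=0 e=0
t3.Δ1 a=0 b=0 c=0 d=0 clk=0 h=0 g=1 f=0 e=0
t3.Δ2 a=0 b=0 c=0 d=0 clk=0 h=1 g=1 f=0 e=0
t4.Δ0 a=0 b=0 c=0 d=0 clk=0 h=1 g=1 f=0 e=0
t4.Δ1 a=0 b=0 c=0 d=0 clk=1 h=1 g=1 f=0 e=0
t4.Δ2 a=0 b=1 c=0 d=0 clk=1 h=1 g=1 f=0 e=0
t4.Δ3 a=0 b=1 c=0 d=1 clk=1 h=0 g=1 f=1 e=0
t4.Δ4 a=1 b=1 c=1 d=1 clk=1 h=1 g=1 f=1 e=0
t4.Δ5 a=1 b=1 c=1 d=1 clk=1 h=1 g=1 f=1 e=1
t4.Δ6 a=1 b=1 c=1 d=1 clk=1 h=1 g=1 f=0 e=1
t5.Δ0 a=1 b=1 c=1 d=1 clk=1 h=1 g=1 f=0 e=1
t5.Δ1 a=1 b=1 c=1 d=1 clk=0 h=1 g=1 f=0 e=1
t6.Δ0 a=1 b=1 c=1 d=1 clk=0 h=1 g=1 f=0 e=1
t6.Δ1 a=1 b=1 c=1 d=1 clk=1 h=1 g=1 f=0 e=1
t7.Δ0 a=1 b=1 c=1 d=1 clk=1 h=1 g=1 f=0 e=1
t7.Δ1 a=1 b=1 c=1 d=1 clk=0 h=1 g=0 f=0 e=1
t7.Δ2 a=1 b=1 c=1 d=1 clk=0 h=0 g=0 f=0 e=1
t8.Δ0 a=1 b=1 c=1 d=1 clk=0 h=0 g=0 f=0 e=1
t8.Δ1 a=1 b=1 c=1 d=1 clk=1 h=0 g=0 f=0 e=1
t8.Δ2 a=1 b=0 c=1 d=1 clk=1 h=0 g=0 f=0 e=1
t8.Δ3 a=1 b=0 c=1 d=0 clk=1 h=1 g=0 f=1 e=0
t8.Δ4 a=0 b=0 c=1 d=0 clk=1 h=0 g=0 f=0 e=0
t8.Δ5 a=0 b=0 c=0 d=0 clk=1 h=0 g=0 f=0 e=0
t9.Δ0 a=0 b=0 c=0 d=0 clk=1 h=0 g=0 f=0 e=0
t9.Δ1 a=0 b=0 c=0 d=0 clk=0 h=0 g=0 f=0 e=0
t10.Δ0 a=0 b=0 c=0 d=0 clk=0 h=0 g=0 f=0 e=0
t10.Δ1 a=0 b=0 c=0 d=0 clk=1 h=0 g=0 f=0 e=0
t11.Δ0 a=0 b=0 c=0 d=0 clk=1 h=0 g=0 f=0 e=0
t11.Δ1 a=0 b=0 c=0 d=0 clk=0 h=0 g=1 f=0 e=0
t11.Δ2 a=0 b=0 c=0 d=0 clk=0 h=1 g=1 f=0 e=0
t12.Δ0 a=0 b=0 c=0 d=0 clk=0 h=1 g=1 f=0 e=0
t12.Δ1 a=0 b=0 c=0 d=0 clk=1 h=1 g=1 f=0 e=0
t12.Δ2 a=0 b=1 c=0 d=0 clk=1 h=1 g=1 f=0 e=0
t12.Δ3 a=0 b=1 c=0 d=1 clk=1 h=0 g=1 f=1 e=0
t12.Δ4 a=1 b=1 c=1 d=1 clk=1 h=1 g=1 f=1 e=0
t12.Δ5 a=1 b=1 c=1 d=1 clk=1 h=1 g=1 f=1 e=1
t12.Δ6 a=1 b=1 c=1 d=1 clk=1 h=1 g=1 f=0 e=1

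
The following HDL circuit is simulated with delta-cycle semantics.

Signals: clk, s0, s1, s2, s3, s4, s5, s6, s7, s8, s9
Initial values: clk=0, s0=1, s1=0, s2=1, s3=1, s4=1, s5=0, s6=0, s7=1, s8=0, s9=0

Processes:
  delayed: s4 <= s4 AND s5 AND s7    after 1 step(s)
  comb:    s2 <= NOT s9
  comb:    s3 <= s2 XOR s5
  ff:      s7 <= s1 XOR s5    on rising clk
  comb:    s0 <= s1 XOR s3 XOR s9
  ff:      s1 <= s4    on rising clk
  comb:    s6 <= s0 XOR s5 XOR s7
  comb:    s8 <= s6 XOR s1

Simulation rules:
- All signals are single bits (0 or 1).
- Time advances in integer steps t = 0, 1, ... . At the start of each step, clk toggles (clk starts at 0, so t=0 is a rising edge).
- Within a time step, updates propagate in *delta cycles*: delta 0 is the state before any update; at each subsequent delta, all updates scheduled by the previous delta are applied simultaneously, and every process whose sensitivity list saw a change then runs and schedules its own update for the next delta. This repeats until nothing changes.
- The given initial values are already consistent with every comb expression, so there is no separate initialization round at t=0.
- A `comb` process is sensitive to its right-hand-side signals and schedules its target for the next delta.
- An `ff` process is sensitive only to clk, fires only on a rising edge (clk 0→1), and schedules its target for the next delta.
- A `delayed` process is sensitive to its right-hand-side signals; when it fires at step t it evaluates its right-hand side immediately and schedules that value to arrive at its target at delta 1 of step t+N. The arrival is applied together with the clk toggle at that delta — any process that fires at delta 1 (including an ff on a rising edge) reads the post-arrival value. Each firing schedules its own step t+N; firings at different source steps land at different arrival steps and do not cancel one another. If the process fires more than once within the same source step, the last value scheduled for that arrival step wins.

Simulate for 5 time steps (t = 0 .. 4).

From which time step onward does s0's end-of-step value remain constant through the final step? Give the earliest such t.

t0.Δ0 s1=0 s6=0 s8=0 s9=0 clk=0 s0=1 s4=1 s3=1 s5=0 s2=1 s7=1
t0.Δ1 s1=0 s6=0 s8=0 s9=0 clk=1 s0=1 s4=1 s3=1 s5=0 s2=1 s7=1
t0.Δ2 s1=1 s6=0 s8=0 s9=0 clk=1 s0=1 s4=1 s3=1 s5=0 s2=1 s7=0
t0.Δ3 s1=1 s6=1 s8=1 s9=0 clk=1 s0=0 s4=1 s3=1 s5=0 s2=1 s7=0
t0.Δ4 s1=1 s6=0 s8=0 s9=0 clk=1 s0=0 s4=1 s3=1 s5=0 s2=1 s7=0
t0.Δ5 s1=1 s6=0 s8=1 s9=0 clk=1 s0=0 s4=1 s3=1 s5=0 s2=1 s7=0
t1.Δ0 s1=1 s6=0 s8=1 s9=0 clk=1 s0=0 s4=1 s3=1 s5=0 s2=1 s7=0
t1.Δ1 s1=1 s6=0 s8=1 s9=0 clk=0 s0=0 s4=0 s3=1 s5=0 s2=1 s7=0
t2.Δ0 s1=1 s6=0 s8=1 s9=0 clk=0 s0=0 s4=0 s3=1 s5=0 s2=1 s7=0
t2.Δ1 s1=1 s6=0 s8=1 s9=0 clk=1 s0=0 s4=0 s3=1 s5=0 s2=1 s7=0
t2.Δ2 s1=0 s6=0 s8=1 s9=0 clk=1 s0=0 s4=0 s3=1 s5=0 s2=1 s7=1
t2.Δ3 s1=0 s6=1 s8=0 s9=0 clk=1 s0=1 s4=0 s3=1 s5=0 s2=1 s7=1
t2.Δ4 s1=0 s6=0 s8=1 s9=0 clk=1 s0=1 s4=0 s3=1 s5=0 s2=1 s7=1
t2.Δ5 s1=0 s6=0 s8=0 s9=0 clk=1 s0=1 s4=0 s3=1 s5=0 s2=1 s7=1
t3.Δ0 s1=0 s6=0 s8=0 s9=0 clk=1 s0=1 s4=0 s3=1 s5=0 s2=1 s7=1
t3.Δ1 s1=0 s6=0 s8=0 s9=0 clk=0 s0=1 s4=0 s3=1 s5=0 s2=1 s7=1
t4.Δ0 s1=0 s6=0 s8=0 s9=0 clk=0 s0=1 s4=0 s3=1 s5=0 s2=1 s7=1
t4.Δ1 s1=0 s6=0 s8=0 s9=0 clk=1 s0=1 s4=0 s3=1 s5=0 s2=1 s7=1
t4.Δ2 s1=0 s6=0 s8=0 s9=0 clk=1 s0=1 s4=0 s3=1 s5=0 s2=1 s7=0
t4.Δ3 s1=0 s6=1 s8=0 s9=0 clk=1 s0=1 s4=0 s3=1 s5=0 s2=1 s7=0
t4.Δ4 s1=0 s6=1 s8=1 s9=0 clk=1 s0=1 s4=0 s3=1 s5=0 s2=1 s7=0

2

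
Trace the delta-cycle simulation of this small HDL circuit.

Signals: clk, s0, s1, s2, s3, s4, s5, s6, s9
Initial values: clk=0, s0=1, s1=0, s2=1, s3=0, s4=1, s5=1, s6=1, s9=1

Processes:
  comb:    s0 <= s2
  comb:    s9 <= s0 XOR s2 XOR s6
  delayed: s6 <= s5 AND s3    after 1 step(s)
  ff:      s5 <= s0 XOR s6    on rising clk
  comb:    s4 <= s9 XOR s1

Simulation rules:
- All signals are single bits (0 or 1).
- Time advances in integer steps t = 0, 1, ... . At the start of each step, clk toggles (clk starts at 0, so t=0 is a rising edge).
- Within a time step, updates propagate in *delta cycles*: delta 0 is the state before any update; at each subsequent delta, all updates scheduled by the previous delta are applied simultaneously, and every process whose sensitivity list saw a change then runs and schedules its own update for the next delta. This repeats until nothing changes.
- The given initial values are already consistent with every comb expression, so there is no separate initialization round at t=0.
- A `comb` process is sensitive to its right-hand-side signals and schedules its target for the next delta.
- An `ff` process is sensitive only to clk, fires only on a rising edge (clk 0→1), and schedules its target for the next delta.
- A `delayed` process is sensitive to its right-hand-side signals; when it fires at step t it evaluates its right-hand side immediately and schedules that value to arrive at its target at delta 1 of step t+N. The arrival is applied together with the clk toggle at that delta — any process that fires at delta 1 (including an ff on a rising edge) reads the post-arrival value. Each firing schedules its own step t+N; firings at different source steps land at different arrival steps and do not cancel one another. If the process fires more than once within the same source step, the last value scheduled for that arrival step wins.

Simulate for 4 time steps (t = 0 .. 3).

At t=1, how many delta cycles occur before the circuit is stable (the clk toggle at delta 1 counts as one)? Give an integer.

[bits: s5,s0,s6,s2,s1,s9,s4,s3,clk]
t=0: Δ0=111101100 Δ1=111101101 Δ2=011101101 | 2Δ
t=1: Δ0=011101101 Δ1=010101100 Δ2=010100100 Δ3=010100000 | 3Δ
t=2: Δ0=010100000 Δ1=010100001 Δ2=110100001 | 2Δ
t=3: Δ0=110100001 Δ1=110100000 | 1Δ

3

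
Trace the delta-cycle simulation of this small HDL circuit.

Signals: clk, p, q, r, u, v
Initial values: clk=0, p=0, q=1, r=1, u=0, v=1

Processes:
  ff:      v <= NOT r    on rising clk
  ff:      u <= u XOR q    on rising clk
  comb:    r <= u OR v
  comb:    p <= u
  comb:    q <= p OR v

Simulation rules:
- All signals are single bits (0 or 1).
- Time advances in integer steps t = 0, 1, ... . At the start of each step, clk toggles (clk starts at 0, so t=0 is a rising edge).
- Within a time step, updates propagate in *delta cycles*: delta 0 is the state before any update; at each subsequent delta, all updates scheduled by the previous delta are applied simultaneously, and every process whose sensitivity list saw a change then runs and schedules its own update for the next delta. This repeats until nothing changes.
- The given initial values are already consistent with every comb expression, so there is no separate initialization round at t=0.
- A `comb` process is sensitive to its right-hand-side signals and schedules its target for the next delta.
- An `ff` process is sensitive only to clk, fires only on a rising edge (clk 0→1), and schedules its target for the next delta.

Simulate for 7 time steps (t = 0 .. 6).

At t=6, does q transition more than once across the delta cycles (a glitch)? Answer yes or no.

[bits: v,r,q,p,clk,u]
t=0: Δ0=111000 Δ1=111010 Δ2=011011 Δ3=010111 Δ4=011111 | 4Δ
t=1: Δ0=011111 Δ1=011101 | 1Δ
t=2: Δ0=011101 Δ1=011111 Δ2=011110 Δ3=001010 Δ4=000010 | 4Δ
t=3: Δ0=000010 Δ1=000000 | 1Δ
t=4: Δ0=000000 Δ1=000010 Δ2=100010 Δ3=111010 | 3Δ
t=5: Δ0=111010 Δ1=111000 | 1Δ
t=6: Δ0=111000 Δ1=111010 Δ2=011011 Δ3=010111 Δ4=011111 | 4Δ

yes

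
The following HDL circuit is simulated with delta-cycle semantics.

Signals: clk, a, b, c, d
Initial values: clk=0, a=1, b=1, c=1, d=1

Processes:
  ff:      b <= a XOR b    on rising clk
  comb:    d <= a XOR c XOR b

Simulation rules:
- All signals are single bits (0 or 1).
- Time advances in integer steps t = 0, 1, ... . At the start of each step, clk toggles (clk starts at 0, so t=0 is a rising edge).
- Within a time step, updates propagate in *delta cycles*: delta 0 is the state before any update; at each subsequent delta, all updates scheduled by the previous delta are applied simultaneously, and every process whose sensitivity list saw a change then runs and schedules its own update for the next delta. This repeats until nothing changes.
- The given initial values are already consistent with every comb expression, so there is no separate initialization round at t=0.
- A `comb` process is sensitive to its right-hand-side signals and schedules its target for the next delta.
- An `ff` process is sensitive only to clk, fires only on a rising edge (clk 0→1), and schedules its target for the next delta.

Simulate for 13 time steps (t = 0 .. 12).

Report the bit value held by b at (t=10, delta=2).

1

[bits: d,b,clk,c,a]
t=0: Δ0=11011 Δ1=11111 Δ2=10111 Δ3=00111 | 3Δ
t=1: Δ0=00111 Δ1=00011 | 1Δ
t=2: Δ0=00011 Δ1=00111 Δ2=01111 Δ3=11111 | 3Δ
t=3: Δ0=11111 Δ1=11011 | 1Δ
t=4: Δ0=11011 Δ1=11111 Δ2=10111 Δ3=00111 | 3Δ
t=5: Δ0=00111 Δ1=00011 | 1Δ
t=6: Δ0=00011 Δ1=00111 Δ2=01111 Δ3=11111 | 3Δ
t=7: Δ0=11111 Δ1=11011 | 1Δ
t=8: Δ0=11011 Δ1=11111 Δ2=10111 Δ3=00111 | 3Δ
t=9: Δ0=00111 Δ1=00011 | 1Δ
t=10: Δ0=00011 Δ1=00111 Δ2=01111 Δ3=11111 | 3Δ
t=11: Δ0=11111 Δ1=11011 | 1Δ
t=12: Δ0=11011 Δ1=11111 Δ2=10111 Δ3=00111 | 3Δ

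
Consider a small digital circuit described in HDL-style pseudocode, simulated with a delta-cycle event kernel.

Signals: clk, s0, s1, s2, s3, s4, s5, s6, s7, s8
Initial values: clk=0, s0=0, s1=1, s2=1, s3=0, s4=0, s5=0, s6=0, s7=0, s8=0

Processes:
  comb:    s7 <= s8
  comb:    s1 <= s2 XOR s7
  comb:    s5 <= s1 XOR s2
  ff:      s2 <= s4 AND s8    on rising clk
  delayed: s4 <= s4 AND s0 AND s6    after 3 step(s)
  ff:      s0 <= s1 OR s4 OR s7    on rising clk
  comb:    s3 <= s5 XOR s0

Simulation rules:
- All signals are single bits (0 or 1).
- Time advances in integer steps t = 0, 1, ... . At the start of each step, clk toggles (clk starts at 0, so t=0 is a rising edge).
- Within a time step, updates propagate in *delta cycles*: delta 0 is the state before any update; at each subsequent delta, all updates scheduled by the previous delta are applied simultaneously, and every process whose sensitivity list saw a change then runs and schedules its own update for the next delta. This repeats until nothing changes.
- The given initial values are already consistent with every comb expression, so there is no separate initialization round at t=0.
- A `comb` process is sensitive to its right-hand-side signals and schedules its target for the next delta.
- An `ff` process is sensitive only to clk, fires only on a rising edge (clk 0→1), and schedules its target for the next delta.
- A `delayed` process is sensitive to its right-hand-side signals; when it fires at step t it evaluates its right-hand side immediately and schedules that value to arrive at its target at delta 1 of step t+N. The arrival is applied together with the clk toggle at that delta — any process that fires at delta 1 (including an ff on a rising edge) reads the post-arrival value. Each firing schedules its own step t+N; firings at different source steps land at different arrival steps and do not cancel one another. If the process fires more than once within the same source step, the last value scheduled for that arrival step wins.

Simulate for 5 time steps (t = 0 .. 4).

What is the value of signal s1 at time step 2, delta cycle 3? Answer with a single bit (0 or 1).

t=0 Δ0: s3=0 s0=0 s5=0 s8=0 s7=0 clk=0 s2=1 s1=1 s4=0 s6=0
  Δ1: clk:0→1
  Δ2: s0:0→1, s2:1→0
  Δ3: s3:0→1, s5:0→1, s1:1→0
  Δ4: s3:1→0, s5:1→0
  Δ5: s3:0→1
  (5Δ to stable)
t=1 Δ0: s3=1 s0=1 s5=0 s8=0 s7=0 clk=1 s2=0 s1=0 s4=0 s6=0
  Δ1: clk:1→0
  (1Δ to stable)
t=2 Δ0: s3=1 s0=1 s5=0 s8=0 s7=0 clk=0 s2=0 s1=0 s4=0 s6=0
  Δ1: clk:0→1
  Δ2: s0:1→0
  Δ3: s3:1→0
  (3Δ to stable)
t=3 Δ0: s3=0 s0=0 s5=0 s8=0 s7=0 clk=1 s2=0 s1=0 s4=0 s6=0
  Δ1: clk:1→0
  (1Δ to stable)
t=4 Δ0: s3=0 s0=0 s5=0 s8=0 s7=0 clk=0 s2=0 s1=0 s4=0 s6=0
  Δ1: clk:0→1
  (1Δ to stable)

0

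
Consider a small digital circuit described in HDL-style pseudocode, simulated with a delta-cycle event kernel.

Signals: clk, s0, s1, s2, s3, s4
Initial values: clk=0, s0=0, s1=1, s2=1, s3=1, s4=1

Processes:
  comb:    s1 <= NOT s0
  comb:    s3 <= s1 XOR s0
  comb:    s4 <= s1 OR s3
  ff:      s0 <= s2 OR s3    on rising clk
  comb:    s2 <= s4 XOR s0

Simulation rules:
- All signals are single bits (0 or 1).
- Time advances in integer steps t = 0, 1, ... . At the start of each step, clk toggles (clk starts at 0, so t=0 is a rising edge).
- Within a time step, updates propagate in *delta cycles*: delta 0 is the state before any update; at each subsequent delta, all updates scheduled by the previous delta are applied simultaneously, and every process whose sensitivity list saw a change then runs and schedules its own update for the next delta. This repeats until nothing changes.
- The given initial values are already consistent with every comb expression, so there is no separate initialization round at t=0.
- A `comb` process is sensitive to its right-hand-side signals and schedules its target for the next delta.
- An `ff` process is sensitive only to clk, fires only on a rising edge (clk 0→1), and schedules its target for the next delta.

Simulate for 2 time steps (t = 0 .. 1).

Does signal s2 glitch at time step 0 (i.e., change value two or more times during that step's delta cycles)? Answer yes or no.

yes

t=0 Δ0: s2=1 s0=0 s3=1 s1=1 s4=1 clk=0
  Δ1: clk:0→1
  Δ2: s0:0→1
  Δ3: s2:1→0, s3:1→0, s1:1→0
  Δ4: s3:0→1, s4:1→0
  Δ5: s2:0→1, s4:0→1
  Δ6: s2:1→0
  (6Δ to stable)
t=1 Δ0: s2=0 s0=1 s3=1 s1=0 s4=1 clk=1
  Δ1: clk:1→0
  (1Δ to stable)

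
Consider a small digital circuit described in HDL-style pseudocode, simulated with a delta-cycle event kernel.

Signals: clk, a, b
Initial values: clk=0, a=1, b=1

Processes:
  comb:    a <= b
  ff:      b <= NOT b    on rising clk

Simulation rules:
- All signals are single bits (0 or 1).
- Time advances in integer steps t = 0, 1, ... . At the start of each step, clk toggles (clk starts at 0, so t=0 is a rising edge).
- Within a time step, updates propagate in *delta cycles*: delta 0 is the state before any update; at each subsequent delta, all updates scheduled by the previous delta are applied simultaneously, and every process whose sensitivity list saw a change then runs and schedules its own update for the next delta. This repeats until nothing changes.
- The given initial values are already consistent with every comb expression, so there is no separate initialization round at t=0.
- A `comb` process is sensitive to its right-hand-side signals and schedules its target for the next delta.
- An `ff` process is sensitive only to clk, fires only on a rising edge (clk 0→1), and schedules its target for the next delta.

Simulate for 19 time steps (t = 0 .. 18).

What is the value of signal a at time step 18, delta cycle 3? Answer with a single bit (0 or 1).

t=0 Δ0: clk=0 a=1 b=1
  Δ1: clk:0→1
  Δ2: b:1→0
  Δ3: a:1→0
  (3Δ to stable)
t=1 Δ0: clk=1 a=0 b=0
  Δ1: clk:1→0
  (1Δ to stable)
t=2 Δ0: clk=0 a=0 b=0
  Δ1: clk:0→1
  Δ2: b:0→1
  Δ3: a:0→1
  (3Δ to stable)
t=3 Δ0: clk=1 a=1 b=1
  Δ1: clk:1→0
  (1Δ to stable)
t=4 Δ0: clk=0 a=1 b=1
  Δ1: clk:0→1
  Δ2: b:1→0
  Δ3: a:1→0
  (3Δ to stable)
t=5 Δ0: clk=1 a=0 b=0
  Δ1: clk:1→0
  (1Δ to stable)
t=6 Δ0: clk=0 a=0 b=0
  Δ1: clk:0→1
  Δ2: b:0→1
  Δ3: a:0→1
  (3Δ to stable)
t=7 Δ0: clk=1 a=1 b=1
  Δ1: clk:1→0
  (1Δ to stable)
t=8 Δ0: clk=0 a=1 b=1
  Δ1: clk:0→1
  Δ2: b:1→0
  Δ3: a:1→0
  (3Δ to stable)
t=9 Δ0: clk=1 a=0 b=0
  Δ1: clk:1→0
  (1Δ to stable)
t=10 Δ0: clk=0 a=0 b=0
  Δ1: clk:0→1
  Δ2: b:0→1
  Δ3: a:0→1
  (3Δ to stable)
t=11 Δ0: clk=1 a=1 b=1
  Δ1: clk:1→0
  (1Δ to stable)
t=12 Δ0: clk=0 a=1 b=1
  Δ1: clk:0→1
  Δ2: b:1→0
  Δ3: a:1→0
  (3Δ to stable)
t=13 Δ0: clk=1 a=0 b=0
  Δ1: clk:1→0
  (1Δ to stable)
t=14 Δ0: clk=0 a=0 b=0
  Δ1: clk:0→1
  Δ2: b:0→1
  Δ3: a:0→1
  (3Δ to stable)
t=15 Δ0: clk=1 a=1 b=1
  Δ1: clk:1→0
  (1Δ to stable)
t=16 Δ0: clk=0 a=1 b=1
  Δ1: clk:0→1
  Δ2: b:1→0
  Δ3: a:1→0
  (3Δ to stable)
t=17 Δ0: clk=1 a=0 b=0
  Δ1: clk:1→0
  (1Δ to stable)
t=18 Δ0: clk=0 a=0 b=0
  Δ1: clk:0→1
  Δ2: b:0→1
  Δ3: a:0→1
  (3Δ to stable)

1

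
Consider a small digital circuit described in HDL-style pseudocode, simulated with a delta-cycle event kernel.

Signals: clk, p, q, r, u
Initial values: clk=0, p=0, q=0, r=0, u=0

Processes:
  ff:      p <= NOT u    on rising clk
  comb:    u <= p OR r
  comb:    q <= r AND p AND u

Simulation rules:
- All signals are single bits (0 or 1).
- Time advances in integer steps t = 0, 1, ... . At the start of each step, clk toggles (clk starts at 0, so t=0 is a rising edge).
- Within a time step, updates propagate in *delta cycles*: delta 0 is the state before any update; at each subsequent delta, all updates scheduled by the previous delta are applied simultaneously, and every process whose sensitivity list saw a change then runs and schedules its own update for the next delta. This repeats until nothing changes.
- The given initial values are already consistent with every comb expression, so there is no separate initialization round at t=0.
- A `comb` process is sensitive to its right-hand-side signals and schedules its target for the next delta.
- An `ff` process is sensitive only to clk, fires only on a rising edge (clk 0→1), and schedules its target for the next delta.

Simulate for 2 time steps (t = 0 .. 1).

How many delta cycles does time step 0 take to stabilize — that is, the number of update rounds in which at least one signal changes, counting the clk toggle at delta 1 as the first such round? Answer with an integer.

[bits: q,clk,r,u,p]
t=0: Δ0=00000 Δ1=01000 Δ2=01001 Δ3=01011 | 3Δ
t=1: Δ0=01011 Δ1=00011 | 1Δ

3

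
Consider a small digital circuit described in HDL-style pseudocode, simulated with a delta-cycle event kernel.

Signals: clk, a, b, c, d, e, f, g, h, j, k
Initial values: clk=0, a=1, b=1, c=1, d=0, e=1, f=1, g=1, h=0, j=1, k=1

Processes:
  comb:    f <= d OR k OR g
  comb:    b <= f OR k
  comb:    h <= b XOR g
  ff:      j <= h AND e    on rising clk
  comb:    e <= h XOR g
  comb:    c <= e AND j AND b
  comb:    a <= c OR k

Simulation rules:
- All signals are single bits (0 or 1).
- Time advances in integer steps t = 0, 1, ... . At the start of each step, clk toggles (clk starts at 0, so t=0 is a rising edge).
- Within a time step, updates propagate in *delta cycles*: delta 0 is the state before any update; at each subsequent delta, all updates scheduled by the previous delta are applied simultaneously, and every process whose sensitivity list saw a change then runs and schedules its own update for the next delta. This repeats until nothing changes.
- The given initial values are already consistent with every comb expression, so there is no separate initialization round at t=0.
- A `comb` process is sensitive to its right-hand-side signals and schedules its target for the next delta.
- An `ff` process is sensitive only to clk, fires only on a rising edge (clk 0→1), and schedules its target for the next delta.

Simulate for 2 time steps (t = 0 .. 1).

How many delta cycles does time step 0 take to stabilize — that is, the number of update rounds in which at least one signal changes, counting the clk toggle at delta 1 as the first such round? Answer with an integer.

3

t0.Δ0 j=1 f=1 h=0 d=0 a=1 b=1 g=1 clk=0 k=1 c=1 e=1
t0.Δ1 j=1 f=1 h=0 d=0 a=1 b=1 g=1 clk=1 k=1 c=1 e=1
t0.Δ2 j=0 f=1 h=0 d=0 a=1 b=1 g=1 clk=1 k=1 c=1 e=1
t0.Δ3 j=0 f=1 h=0 d=0 a=1 b=1 g=1 clk=1 k=1 c=0 e=1
t1.Δ0 j=0 f=1 h=0 d=0 a=1 b=1 g=1 clk=1 k=1 c=0 e=1
t1.Δ1 j=0 f=1 h=0 d=0 a=1 b=1 g=1 clk=0 k=1 c=0 e=1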